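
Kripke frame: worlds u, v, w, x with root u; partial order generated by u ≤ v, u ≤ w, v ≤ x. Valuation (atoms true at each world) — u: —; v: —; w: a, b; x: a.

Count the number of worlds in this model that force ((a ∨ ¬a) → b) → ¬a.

2

u: does not force it — u ⊮ ((a ∨ ¬a) → b) → ¬a: at the accessible world w, w ⊩ (a ∨ ¬a) → b but w ⊮ ¬a.
v: forces it.
w: does not force it — w ⊮ ((a ∨ ¬a) → b) → ¬a: already at w itself, w ⊩ (a ∨ ¬a) → b but w ⊮ ¬a.
x: forces it.
Worlds forcing the formula: {v, x}.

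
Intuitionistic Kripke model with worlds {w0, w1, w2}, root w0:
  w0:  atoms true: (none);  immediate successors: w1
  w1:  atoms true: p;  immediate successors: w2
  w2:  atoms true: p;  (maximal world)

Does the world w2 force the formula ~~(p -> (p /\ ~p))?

No

w2 ||-/- ~~(p -> (p /\ ~p)) since w2 is accessible from w2 and w2 ||- ~(p -> (p /\ ~p)).
w2 ||- ~(p -> (p /\ ~p)): no world accessible from w2 forces p -> (p /\ ~p).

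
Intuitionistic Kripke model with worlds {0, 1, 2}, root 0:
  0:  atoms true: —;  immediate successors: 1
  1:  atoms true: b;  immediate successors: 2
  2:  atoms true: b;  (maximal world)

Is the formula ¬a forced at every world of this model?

0 ⊩ ¬a: no world accessible from 0 forces a.
Since the root 0 forces ¬a and forcing is persistent (monotone upward), every world forces it.

Yes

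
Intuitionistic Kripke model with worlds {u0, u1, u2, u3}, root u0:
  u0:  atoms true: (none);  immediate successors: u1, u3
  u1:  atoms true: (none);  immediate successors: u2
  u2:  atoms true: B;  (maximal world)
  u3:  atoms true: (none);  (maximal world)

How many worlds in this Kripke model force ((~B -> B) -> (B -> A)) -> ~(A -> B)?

2

u0: does not force it — u0 ||-/- ((~B -> B) -> (B -> A)) -> ~(A -> B): at the accessible world u3, u3 ||- (~B -> B) -> (B -> A) but u3 ||-/- ~(A -> B).
u1: forces it.
u2: forces it.
u3: does not force it — u3 ||-/- ((~B -> B) -> (B -> A)) -> ~(A -> B): already at u3 itself, u3 ||- (~B -> B) -> (B -> A) but u3 ||-/- ~(A -> B).
Worlds forcing the formula: {u1, u2}.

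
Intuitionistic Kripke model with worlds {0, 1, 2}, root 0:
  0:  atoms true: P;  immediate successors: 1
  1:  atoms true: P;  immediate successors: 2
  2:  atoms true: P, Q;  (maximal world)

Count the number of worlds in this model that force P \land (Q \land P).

1

0: does not force it — 0 \nVdash P \land (Q \land P) since 0 fails Q \land P.
1: does not force it — 1 \nVdash P \land (Q \land P) since 1 fails Q \land P.
2: forces it.
Worlds forcing the formula: {2}.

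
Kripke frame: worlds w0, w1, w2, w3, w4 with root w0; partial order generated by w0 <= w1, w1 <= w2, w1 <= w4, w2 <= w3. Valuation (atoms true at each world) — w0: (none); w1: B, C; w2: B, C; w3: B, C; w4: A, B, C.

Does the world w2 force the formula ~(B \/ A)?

No

w2 ||-/- ~(B \/ A) since w2 is accessible from w2 and w2 ||- B \/ A.
w2 ||- B \/ A via the disjunct B.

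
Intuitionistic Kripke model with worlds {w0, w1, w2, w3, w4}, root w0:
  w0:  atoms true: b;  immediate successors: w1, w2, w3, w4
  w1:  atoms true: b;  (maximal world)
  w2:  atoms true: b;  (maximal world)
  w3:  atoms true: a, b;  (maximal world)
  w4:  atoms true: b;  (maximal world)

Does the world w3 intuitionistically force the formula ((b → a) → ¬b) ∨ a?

w3 ⊩ ((b → a) → ¬b) ∨ a via the disjunct a.

Yes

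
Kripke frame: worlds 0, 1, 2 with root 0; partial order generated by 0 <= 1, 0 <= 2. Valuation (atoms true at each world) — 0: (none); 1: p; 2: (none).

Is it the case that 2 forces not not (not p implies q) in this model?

No

2 does not force not not (not p implies q) since 2 is accessible from 2 and 2 forces not (not p implies q).
2 forces not (not p implies q): no world accessible from 2 forces not p implies q.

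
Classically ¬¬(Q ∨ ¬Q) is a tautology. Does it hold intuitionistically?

Yes

This is the double negation of excluded middle, which is intuitionistically derivable.
Assuming ¬(Q ∨ ¬Q): from Q we'd get Q ∨ ¬Q, so ¬Q; but then Q ∨ ¬Q again — contradiction. Hence ¬¬(Q ∨ ¬Q).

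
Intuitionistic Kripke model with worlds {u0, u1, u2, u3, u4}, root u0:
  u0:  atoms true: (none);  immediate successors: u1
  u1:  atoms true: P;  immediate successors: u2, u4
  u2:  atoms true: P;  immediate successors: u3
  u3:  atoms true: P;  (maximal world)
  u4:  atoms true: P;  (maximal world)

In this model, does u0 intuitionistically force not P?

u0 does not force not P since u1 is accessible from u0 and u1 forces P.

No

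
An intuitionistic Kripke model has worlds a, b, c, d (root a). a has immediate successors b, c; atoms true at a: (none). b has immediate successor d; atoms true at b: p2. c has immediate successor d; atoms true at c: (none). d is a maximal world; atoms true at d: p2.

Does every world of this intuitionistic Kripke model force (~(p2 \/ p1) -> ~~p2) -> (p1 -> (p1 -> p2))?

Yes

a ||- (~(p2 \/ p1) -> ~~p2) -> (p1 -> (p1 -> p2)): every world accessible from a that forces ~(p2 \/ p1) -> ~~p2 (namely a, b, c, d) also forces p1 -> (p1 -> p2).
Since the root a forces (~(p2 \/ p1) -> ~~p2) -> (p1 -> (p1 -> p2)) and forcing is persistent (monotone upward), every world forces it.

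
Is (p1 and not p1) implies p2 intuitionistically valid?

Yes

This is an instance of ex falso quodlibet, which is intuitionistically derivable.
No world can force both p1 and not p1, so the antecedent p1 and not p1 is never forced and the implication holds vacuously at every world.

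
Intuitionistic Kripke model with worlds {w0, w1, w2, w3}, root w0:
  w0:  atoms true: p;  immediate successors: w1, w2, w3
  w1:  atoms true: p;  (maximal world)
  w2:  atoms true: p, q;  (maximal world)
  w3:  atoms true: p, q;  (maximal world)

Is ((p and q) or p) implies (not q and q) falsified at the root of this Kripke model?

Yes

w0 does not force ((p and q) or p) implies (not q and q): already at w0 itself, w0 forces (p and q) or p but w0 does not force not q and q.
w0 does not force not q and q since w0 fails not q.
So the root w0 does not force ((p and q) or p) implies (not q and q); the model is a countermodel.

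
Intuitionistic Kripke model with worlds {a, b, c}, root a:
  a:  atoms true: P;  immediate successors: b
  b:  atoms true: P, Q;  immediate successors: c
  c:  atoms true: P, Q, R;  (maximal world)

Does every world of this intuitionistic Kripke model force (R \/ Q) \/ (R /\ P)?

No

Not every world: a ||-/- (R \/ Q) \/ (R /\ P).
a ||-/- (R \/ Q) \/ (R /\ P): neither disjunct is forced at a.
a ||-/- R \/ Q: neither disjunct is forced at a.
a lacks atom R, so a ||-/- R.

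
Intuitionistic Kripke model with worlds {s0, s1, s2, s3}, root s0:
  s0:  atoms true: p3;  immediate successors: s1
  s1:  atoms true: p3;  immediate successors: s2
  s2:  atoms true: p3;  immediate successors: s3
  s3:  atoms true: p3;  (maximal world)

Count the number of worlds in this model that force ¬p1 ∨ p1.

s0: forces it.
s1: forces it.
s2: forces it.
s3: forces it.
Worlds forcing the formula: {s0, s1, s2, s3}.

4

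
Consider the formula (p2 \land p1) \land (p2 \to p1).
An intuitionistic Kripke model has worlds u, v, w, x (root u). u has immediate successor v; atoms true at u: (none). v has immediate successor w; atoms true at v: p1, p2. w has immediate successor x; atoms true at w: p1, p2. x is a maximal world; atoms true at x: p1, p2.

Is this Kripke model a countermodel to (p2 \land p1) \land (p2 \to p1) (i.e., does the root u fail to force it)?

u \nVdash (p2 \land p1) \land (p2 \to p1) since u fails p2 \land p1.
So the root u does not force (p2 \land p1) \land (p2 \to p1); the model is a countermodel.

Yes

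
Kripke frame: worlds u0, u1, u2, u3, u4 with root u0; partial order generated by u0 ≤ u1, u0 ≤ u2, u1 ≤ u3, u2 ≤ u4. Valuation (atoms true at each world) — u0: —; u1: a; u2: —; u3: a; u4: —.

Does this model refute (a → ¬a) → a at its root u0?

u0 ⊮ (a → ¬a) → a: at the accessible world u2, u2 ⊩ a → ¬a but u2 ⊮ a.
u2 lacks atom a, so u2 ⊮ a.
So the root u0 does not force (a → ¬a) → a; the model is a countermodel.

Yes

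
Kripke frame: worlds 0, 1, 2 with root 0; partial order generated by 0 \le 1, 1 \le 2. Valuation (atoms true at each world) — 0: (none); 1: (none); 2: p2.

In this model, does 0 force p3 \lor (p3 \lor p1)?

0 \nVdash p3 \lor (p3 \lor p1): neither disjunct is forced at 0.
0 lacks atom p3, so 0 \nVdash p3.

No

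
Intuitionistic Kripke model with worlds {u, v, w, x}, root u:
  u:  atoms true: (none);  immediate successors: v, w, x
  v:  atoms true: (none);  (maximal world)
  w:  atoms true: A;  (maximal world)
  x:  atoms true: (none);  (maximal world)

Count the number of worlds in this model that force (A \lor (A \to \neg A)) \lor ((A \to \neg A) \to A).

3

u: does not force it — u \nVdash (A \lor (A \to \neg A)) \lor ((A \to \neg A) \to A): neither disjunct is forced at u.
v: forces it.
w: forces it.
x: forces it.
Worlds forcing the formula: {v, w, x}.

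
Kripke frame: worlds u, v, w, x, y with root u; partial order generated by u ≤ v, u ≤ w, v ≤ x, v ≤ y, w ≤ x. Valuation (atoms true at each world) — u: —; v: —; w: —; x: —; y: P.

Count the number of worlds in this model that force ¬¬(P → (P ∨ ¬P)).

5

u: forces it.
v: forces it.
w: forces it.
x: forces it.
y: forces it.
Worlds forcing the formula: {u, v, w, x, y}.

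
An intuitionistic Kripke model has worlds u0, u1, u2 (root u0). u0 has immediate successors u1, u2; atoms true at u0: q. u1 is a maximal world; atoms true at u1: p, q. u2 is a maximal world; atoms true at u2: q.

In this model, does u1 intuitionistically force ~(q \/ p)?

u1 ||-/- ~(q \/ p) since u1 is accessible from u1 and u1 ||- q \/ p.
u1 ||- q \/ p via the disjunct q.

No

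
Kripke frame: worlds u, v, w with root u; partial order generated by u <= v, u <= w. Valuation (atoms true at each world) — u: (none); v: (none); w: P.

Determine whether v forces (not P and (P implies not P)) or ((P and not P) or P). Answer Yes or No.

Yes

v forces (not P and (P implies not P)) or ((P and not P) or P) via the disjunct not P and (P implies not P).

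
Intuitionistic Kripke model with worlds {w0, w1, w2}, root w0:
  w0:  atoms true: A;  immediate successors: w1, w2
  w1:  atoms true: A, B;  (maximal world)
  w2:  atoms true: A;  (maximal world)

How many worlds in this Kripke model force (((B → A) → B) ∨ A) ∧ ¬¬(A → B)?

1

w0: does not force it — w0 ⊮ (((B → A) → B) ∨ A) ∧ ¬¬(A → B) since w0 fails ¬¬(A → B).
w1: forces it.
w2: does not force it.
Worlds forcing the formula: {w1}.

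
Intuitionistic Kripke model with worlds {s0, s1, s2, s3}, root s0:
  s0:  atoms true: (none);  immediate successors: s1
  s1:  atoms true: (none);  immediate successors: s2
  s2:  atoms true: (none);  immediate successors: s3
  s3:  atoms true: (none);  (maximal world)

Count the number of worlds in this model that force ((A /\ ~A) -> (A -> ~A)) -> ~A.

s0: forces it.
s1: forces it.
s2: forces it.
s3: forces it.
Worlds forcing the formula: {s0, s1, s2, s3}.

4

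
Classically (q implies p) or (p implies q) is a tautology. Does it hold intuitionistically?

This is the Gödel–Dummett linearity axiom, which is not intuitionistically valid.
A Kripke countermodel: worlds u0, u1, u2; order generated by u0 <= u1, u0 <= u2; atoms true at each world — u0:{}; u1:{q}; u2:{p}.
u0 does not force (q implies p) or (p implies q): neither disjunct is forced at u0.
u0 does not force q implies p: at the accessible world u1, u1 forces q but u1 does not force p.
u1 lacks atom p, so u1 does not force p.
So the root u0 does not force the formula.

No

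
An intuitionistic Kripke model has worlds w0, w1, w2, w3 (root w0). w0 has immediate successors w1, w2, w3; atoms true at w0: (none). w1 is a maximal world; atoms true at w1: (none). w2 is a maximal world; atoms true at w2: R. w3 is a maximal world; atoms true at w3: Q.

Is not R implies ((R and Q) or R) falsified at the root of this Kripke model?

w0 does not force not R implies ((R and Q) or R): at the accessible world w1, w1 forces not R but w1 does not force (R and Q) or R.
w1 does not force (R and Q) or R: neither disjunct is forced at w1.
w1 does not force R and Q since w1 fails R.
So the root w0 does not force not R implies ((R and Q) or R); the model is a countermodel.

Yes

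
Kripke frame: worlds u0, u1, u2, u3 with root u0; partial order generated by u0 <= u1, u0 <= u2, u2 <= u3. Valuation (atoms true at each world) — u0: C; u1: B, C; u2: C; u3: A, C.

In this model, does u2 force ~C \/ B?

u2 ||-/- ~C \/ B: neither disjunct is forced at u2.
u2 ||-/- ~C since u2 is accessible from u2 and u2 ||- C.

No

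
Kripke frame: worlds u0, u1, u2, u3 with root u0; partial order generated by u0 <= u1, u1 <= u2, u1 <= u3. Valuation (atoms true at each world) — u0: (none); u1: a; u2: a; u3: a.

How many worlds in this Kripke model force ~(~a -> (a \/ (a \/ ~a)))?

0

u0: does not force it — u0 ||-/- ~(~a -> (a \/ (a \/ ~a))) since u0 is accessible from u0 and u0 ||- ~a -> (a \/ (a \/ ~a)).
u1: does not force it — u1 ||-/- ~(~a -> (a \/ (a \/ ~a))) since u1 is accessible from u1 and u1 ||- ~a -> (a \/ (a \/ ~a)).
u2: does not force it — u2 ||-/- ~(~a -> (a \/ (a \/ ~a))) since u2 is accessible from u2 and u2 ||- ~a -> (a \/ (a \/ ~a)).
u3: does not force it.
Worlds forcing the formula: { }.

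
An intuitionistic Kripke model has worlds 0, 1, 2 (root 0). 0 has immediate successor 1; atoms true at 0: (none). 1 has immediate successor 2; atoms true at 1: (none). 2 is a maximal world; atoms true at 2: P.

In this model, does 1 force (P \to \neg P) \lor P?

1 \nVdash (P \to \neg P) \lor P: neither disjunct is forced at 1.
1 \nVdash P \to \neg P: at the accessible world 2, 2 \Vdash P but 2 \nVdash \neg P.
2 \nVdash \neg P since 2 is accessible from 2 and 2 \Vdash P.

No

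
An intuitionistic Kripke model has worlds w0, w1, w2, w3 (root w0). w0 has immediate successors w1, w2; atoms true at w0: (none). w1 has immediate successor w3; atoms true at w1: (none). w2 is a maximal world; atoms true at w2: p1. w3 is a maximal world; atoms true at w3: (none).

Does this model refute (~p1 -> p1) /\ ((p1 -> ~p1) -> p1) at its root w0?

Yes

w0 ||-/- (~p1 -> p1) /\ ((p1 -> ~p1) -> p1) since w0 fails ~p1 -> p1.
So the root w0 does not force (~p1 -> p1) /\ ((p1 -> ~p1) -> p1); the model is a countermodel.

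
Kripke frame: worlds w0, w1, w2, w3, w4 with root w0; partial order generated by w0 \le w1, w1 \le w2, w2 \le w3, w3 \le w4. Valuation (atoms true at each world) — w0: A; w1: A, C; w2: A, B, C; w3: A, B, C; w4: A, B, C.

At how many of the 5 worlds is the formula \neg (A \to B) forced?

0

w0: does not force it — w0 \nVdash \neg (A \to B) since w2 is accessible from w0 and w2 \Vdash A \to B.
w1: does not force it — w1 \nVdash \neg (A \to B) since w2 is accessible from w1 and w2 \Vdash A \to B.
w2: does not force it.
w3: does not force it.
w4: does not force it.
Worlds forcing the formula: { }.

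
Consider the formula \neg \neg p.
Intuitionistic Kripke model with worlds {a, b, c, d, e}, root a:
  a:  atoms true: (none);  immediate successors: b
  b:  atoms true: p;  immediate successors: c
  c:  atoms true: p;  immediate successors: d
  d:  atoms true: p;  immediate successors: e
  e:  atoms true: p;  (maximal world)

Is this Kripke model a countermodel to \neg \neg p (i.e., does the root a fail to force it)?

No

a \Vdash \neg \neg p: no world accessible from a forces \neg p.
So the root a forces \neg \neg p; the model is not a countermodel.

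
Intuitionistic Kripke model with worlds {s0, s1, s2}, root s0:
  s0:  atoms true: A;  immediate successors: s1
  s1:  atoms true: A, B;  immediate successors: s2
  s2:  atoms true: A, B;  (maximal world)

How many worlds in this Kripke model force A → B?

s0: does not force it — s0 ⊮ A → B: already at s0 itself, s0 ⊩ A but s0 ⊮ B.
s1: forces it.
s2: forces it.
Worlds forcing the formula: {s1, s2}.

2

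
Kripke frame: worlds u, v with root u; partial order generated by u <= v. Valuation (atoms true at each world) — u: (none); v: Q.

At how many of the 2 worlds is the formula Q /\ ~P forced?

1

u: does not force it — u ||-/- Q /\ ~P since u fails Q.
v: forces it.
Worlds forcing the formula: {v}.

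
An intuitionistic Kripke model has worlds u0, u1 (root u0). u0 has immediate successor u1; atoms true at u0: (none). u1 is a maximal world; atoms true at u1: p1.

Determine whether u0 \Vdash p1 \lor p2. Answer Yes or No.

No

u0 \nVdash p1 \lor p2: neither disjunct is forced at u0.
u0 lacks atom p1, so u0 \nVdash p1.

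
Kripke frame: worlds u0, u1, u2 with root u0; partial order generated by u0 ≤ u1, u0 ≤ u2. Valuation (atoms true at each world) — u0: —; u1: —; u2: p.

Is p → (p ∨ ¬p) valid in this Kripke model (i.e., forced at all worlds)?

Yes

u0 ⊩ p → (p ∨ ¬p): every world accessible from u0 that forces p (namely u2) also forces p ∨ ¬p.
Since the root u0 forces p → (p ∨ ¬p) and forcing is persistent (monotone upward), every world forces it.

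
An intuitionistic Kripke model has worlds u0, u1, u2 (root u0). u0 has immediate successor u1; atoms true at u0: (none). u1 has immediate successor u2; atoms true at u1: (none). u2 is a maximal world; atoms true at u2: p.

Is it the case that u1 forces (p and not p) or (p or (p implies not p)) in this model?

No

u1 does not force (p and not p) or (p or (p implies not p)): neither disjunct is forced at u1.
u1 does not force p and not p since u1 fails p.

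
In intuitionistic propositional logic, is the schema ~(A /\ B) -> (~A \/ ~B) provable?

This is the constructively invalid direction of De Morgan's law for conjunction, which is not intuitionistically valid.
A Kripke countermodel: worlds u0, u1, u2; order generated by u0 <= u1, u0 <= u2; atoms true at each world — u0:{}; u1:{A}; u2:{B}.
u0 ||-/- ~(A /\ B) -> (~A \/ ~B): already at u0 itself, u0 ||- ~(A /\ B) but u0 ||-/- ~A \/ ~B.
u0 ||-/- ~A \/ ~B: neither disjunct is forced at u0.
u0 ||-/- ~A since u1 is accessible from u0 and u1 ||- A.
So the root u0 does not force the formula.

No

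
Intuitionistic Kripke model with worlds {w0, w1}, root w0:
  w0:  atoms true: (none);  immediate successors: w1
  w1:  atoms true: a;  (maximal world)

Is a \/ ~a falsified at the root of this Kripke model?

w0 ||-/- a \/ ~a: neither disjunct is forced at w0.
w0 lacks atom a, so w0 ||-/- a.
So the root w0 does not force a \/ ~a; the model is a countermodel.

Yes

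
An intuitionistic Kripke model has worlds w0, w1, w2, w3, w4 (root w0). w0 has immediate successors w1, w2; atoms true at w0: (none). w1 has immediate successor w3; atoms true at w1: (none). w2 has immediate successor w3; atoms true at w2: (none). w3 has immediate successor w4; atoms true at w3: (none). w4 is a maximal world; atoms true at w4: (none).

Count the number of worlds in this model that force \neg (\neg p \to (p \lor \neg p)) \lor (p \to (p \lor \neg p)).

w0: forces it.
w1: forces it.
w2: forces it.
w3: forces it.
w4: forces it.
Worlds forcing the formula: {w0, w1, w2, w3, w4}.

5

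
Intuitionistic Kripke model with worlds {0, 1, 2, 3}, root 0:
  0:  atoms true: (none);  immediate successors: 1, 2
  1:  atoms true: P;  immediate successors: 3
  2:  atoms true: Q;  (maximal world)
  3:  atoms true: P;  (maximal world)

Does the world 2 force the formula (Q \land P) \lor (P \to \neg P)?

Yes

2 \Vdash (Q \land P) \lor (P \to \neg P) via the disjunct P \to \neg P.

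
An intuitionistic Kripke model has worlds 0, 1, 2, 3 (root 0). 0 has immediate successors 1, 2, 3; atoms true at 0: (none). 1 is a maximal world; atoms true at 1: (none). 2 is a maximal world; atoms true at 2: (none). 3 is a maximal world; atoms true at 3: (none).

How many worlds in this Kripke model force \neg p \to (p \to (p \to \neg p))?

4

0: forces it.
1: forces it.
2: forces it.
3: forces it.
Worlds forcing the formula: {0, 1, 2, 3}.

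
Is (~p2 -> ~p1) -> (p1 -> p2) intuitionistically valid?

This is the converse of contraposition, which is not intuitionistically valid.
A Kripke countermodel: worlds w0, w1; order generated by w0 <= w1; atoms true at each world — w0:{p1}; w1:{p1,p2}.
w0 ||-/- (~p2 -> ~p1) -> (p1 -> p2): already at w0 itself, w0 ||- ~p2 -> ~p1 but w0 ||-/- p1 -> p2.
w0 ||-/- p1 -> p2: already at w0 itself, w0 ||- p1 but w0 ||-/- p2.
w0 lacks atom p2, so w0 ||-/- p2.
So the root w0 does not force the formula.

No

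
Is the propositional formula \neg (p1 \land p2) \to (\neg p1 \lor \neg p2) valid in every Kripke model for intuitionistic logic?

This is the constructively invalid direction of De Morgan's law for conjunction, which is not intuitionistically valid.
A Kripke countermodel: worlds s0, s1, s2; order generated by s0 \le s1, s0 \le s2; atoms true at each world — s0:{}; s1:{p1}; s2:{p2}.
s0 \nVdash \neg (p1 \land p2) \to (\neg p1 \lor \neg p2): already at s0 itself, s0 \Vdash \neg (p1 \land p2) but s0 \nVdash \neg p1 \lor \neg p2.
s0 \nVdash \neg p1 \lor \neg p2: neither disjunct is forced at s0.
s0 \nVdash \neg p1 since s1 is accessible from s0 and s1 \Vdash p1.
So the root s0 does not force the formula.

No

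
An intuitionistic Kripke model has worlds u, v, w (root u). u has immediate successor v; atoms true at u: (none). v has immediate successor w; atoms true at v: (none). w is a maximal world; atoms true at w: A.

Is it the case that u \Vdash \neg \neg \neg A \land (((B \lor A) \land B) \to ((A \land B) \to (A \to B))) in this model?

No

u \nVdash \neg \neg \neg A \land (((B \lor A) \land B) \to ((A \land B) \to (A \to B))) since u fails \neg \neg \neg A.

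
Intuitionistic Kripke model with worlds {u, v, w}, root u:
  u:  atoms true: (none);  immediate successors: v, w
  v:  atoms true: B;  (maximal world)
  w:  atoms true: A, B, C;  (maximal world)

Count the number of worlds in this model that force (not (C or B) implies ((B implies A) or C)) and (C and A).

1

u: does not force it — u does not force (not (C or B) implies ((B implies A) or C)) and (C and A) since u fails C and A.
v: does not force it.
w: forces it.
Worlds forcing the formula: {w}.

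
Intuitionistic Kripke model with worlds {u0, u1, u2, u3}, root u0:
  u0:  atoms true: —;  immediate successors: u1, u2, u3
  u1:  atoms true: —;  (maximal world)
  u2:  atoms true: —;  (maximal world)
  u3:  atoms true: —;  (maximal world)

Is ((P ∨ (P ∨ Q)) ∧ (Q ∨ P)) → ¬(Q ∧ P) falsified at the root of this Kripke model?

No

u0 ⊩ ((P ∨ (P ∨ Q)) ∧ (Q ∨ P)) → ¬(Q ∧ P) vacuously: no world accessible from u0 forces the antecedent (P ∨ (P ∨ Q)) ∧ (Q ∨ P).
So the root u0 forces ((P ∨ (P ∨ Q)) ∧ (Q ∨ P)) → ¬(Q ∧ P); the model is not a countermodel.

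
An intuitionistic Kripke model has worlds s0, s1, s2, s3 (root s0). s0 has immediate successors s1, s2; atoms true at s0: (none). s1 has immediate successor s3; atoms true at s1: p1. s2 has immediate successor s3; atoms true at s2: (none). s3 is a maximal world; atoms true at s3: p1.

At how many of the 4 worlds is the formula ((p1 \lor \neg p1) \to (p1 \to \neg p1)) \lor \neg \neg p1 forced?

s0: forces it.
s1: forces it.
s2: forces it.
s3: forces it.
Worlds forcing the formula: {s0, s1, s2, s3}.

4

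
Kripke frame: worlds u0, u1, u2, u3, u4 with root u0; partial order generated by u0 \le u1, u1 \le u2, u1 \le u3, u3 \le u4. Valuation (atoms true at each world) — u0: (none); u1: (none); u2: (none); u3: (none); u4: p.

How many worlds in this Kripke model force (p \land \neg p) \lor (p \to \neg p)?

1

u0: does not force it — u0 \nVdash (p \land \neg p) \lor (p \to \neg p): neither disjunct is forced at u0.
u1: does not force it — u1 \nVdash (p \land \neg p) \lor (p \to \neg p): neither disjunct is forced at u1.
u2: forces it.
u3: does not force it — u3 \nVdash (p \land \neg p) \lor (p \to \neg p): neither disjunct is forced at u3.
u4: does not force it.
Worlds forcing the formula: {u2}.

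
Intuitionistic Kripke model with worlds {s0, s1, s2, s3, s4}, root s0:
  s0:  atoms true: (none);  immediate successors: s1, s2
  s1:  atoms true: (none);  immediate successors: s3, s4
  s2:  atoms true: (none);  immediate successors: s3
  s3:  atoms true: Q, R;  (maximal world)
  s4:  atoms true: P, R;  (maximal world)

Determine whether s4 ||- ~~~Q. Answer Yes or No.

Yes

s4 ||- ~~~Q: no world accessible from s4 forces ~~Q.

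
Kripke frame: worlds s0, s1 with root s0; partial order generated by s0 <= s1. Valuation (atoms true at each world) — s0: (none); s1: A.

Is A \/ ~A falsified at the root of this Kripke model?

Yes

s0 ||-/- A \/ ~A: neither disjunct is forced at s0.
s0 lacks atom A, so s0 ||-/- A.
So the root s0 does not force A \/ ~A; the model is a countermodel.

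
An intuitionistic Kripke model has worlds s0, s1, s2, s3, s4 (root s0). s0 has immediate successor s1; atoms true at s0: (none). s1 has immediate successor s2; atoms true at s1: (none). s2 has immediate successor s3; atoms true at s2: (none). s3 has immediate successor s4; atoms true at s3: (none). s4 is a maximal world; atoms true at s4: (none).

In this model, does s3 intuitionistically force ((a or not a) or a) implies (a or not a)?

Yes

s3 forces ((a or not a) or a) implies (a or not a): every world accessible from s3 that forces (a or not a) or a (namely s3, s4) also forces a or not a.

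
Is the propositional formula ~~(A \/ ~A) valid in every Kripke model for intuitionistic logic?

Yes

This is the double negation of excluded middle, which is intuitionistically derivable.
Assuming ~(A \/ ~A): from A we'd get A \/ ~A, so ~A; but then A \/ ~A again — contradiction. Hence ~~(A \/ ~A).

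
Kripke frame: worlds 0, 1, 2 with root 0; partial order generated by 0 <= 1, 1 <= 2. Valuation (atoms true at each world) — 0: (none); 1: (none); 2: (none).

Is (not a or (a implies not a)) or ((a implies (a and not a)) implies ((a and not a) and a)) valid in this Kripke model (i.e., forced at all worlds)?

Yes

0 forces (not a or (a implies not a)) or ((a implies (a and not a)) implies ((a and not a) and a)) via the disjunct not a or (a implies not a).
Since the root 0 forces (not a or (a implies not a)) or ((a implies (a and not a)) implies ((a and not a) and a)) and forcing is persistent (monotone upward), every world forces it.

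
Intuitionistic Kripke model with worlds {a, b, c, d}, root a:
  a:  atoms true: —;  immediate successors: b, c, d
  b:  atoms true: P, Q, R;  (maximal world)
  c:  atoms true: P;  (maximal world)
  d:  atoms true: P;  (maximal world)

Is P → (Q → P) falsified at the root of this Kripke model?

No

a ⊩ P → (Q → P): every world accessible from a that forces P (namely b, c, d) also forces Q → P.
So the root a forces P → (Q → P); the model is not a countermodel.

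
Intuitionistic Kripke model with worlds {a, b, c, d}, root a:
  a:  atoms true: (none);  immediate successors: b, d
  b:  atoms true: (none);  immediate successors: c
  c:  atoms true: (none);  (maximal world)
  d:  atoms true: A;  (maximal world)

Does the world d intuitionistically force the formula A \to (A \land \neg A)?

No

d \nVdash A \to (A \land \neg A): already at d itself, d \Vdash A but d \nVdash A \land \neg A.
d \nVdash A \land \neg A since d fails \neg A.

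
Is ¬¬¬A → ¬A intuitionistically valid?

This is triple-negation reduction, which is intuitionistically derivable.
Assume ¬¬¬A and suppose A. Then ¬¬A (double-negation introduction), contradicting ¬¬¬A. So ¬A.

Yes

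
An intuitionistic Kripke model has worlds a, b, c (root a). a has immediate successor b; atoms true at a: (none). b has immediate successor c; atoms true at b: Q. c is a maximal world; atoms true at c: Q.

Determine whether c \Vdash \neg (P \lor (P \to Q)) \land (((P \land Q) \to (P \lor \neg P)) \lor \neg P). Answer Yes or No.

c \nVdash \neg (P \lor (P \to Q)) \land (((P \land Q) \to (P \lor \neg P)) \lor \neg P) since c fails \neg (P \lor (P \to Q)).

No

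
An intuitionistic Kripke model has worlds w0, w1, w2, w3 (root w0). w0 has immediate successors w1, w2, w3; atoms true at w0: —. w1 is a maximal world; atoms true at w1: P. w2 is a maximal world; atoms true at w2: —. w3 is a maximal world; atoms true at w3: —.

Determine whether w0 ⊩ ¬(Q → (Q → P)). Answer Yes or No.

w0 ⊮ ¬(Q → (Q → P)) since w0 is accessible from w0 and w0 ⊩ Q → (Q → P).
w0 ⊩ Q → (Q → P) vacuously: no world accessible from w0 forces the antecedent Q.

No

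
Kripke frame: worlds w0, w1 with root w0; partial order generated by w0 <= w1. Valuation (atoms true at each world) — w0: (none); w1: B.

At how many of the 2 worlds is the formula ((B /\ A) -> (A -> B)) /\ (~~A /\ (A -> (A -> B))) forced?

0

w0: does not force it — w0 ||-/- ((B /\ A) -> (A -> B)) /\ (~~A /\ (A -> (A -> B))) since w0 fails ~~A /\ (A -> (A -> B)).
w1: does not force it — w1 ||-/- ((B /\ A) -> (A -> B)) /\ (~~A /\ (A -> (A -> B))) since w1 fails ~~A /\ (A -> (A -> B)).
Worlds forcing the formula: { }.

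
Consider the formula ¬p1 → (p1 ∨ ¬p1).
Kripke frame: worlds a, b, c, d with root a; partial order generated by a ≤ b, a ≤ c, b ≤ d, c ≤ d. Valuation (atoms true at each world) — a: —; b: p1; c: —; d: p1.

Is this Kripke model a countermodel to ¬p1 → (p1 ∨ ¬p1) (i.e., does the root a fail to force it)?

a ⊩ ¬p1 → (p1 ∨ ¬p1) vacuously: no world accessible from a forces the antecedent ¬p1.
So the root a forces ¬p1 → (p1 ∨ ¬p1); the model is not a countermodel.

No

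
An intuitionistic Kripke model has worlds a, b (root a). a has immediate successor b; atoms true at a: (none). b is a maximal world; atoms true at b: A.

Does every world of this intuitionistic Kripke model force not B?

Yes

a forces not B: no world accessible from a forces B.
Since the root a forces not B and forcing is persistent (monotone upward), every world forces it.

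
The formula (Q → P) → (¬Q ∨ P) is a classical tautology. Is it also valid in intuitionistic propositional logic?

No

This is the material-implication-as-disjunction principle, which is not intuitionistically valid.
A Kripke countermodel: worlds 0, 1; order generated by 0 ≤ 1; atoms true at each world — 0:{}; 1:{P,Q}.
0 ⊮ (Q → P) → (¬Q ∨ P): already at 0 itself, 0 ⊩ Q → P but 0 ⊮ ¬Q ∨ P.
0 ⊮ ¬Q ∨ P: neither disjunct is forced at 0.
0 ⊮ ¬Q since 1 is accessible from 0 and 1 ⊩ Q.
So the root 0 does not force the formula.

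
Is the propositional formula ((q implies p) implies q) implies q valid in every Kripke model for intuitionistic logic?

This is Peirce's law, which is not intuitionistically valid.
A Kripke countermodel: worlds a, b; order generated by a <= b; atoms true at each world — a:{}; b:{q}.
a does not force ((q implies p) implies q) implies q: already at a itself, a forces (q implies p) implies q but a does not force q.
a lacks atom q, so a does not force q.
So the root a does not force the formula.

No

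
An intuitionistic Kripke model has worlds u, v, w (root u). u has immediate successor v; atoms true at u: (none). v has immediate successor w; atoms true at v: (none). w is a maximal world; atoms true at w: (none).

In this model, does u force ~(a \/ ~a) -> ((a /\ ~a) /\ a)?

Yes

u ||- ~(a \/ ~a) -> ((a /\ ~a) /\ a) vacuously: no world accessible from u forces the antecedent ~(a \/ ~a).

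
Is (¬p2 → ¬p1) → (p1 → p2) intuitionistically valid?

This is the converse of contraposition, which is not intuitionistically valid.
A Kripke countermodel: worlds a, b; order generated by a ≤ b; atoms true at each world — a:{p1}; b:{p1,p2}.
a ⊮ (¬p2 → ¬p1) → (p1 → p2): already at a itself, a ⊩ ¬p2 → ¬p1 but a ⊮ p1 → p2.
a ⊮ p1 → p2: already at a itself, a ⊩ p1 but a ⊮ p2.
a lacks atom p2, so a ⊮ p2.
So the root a does not force the formula.

No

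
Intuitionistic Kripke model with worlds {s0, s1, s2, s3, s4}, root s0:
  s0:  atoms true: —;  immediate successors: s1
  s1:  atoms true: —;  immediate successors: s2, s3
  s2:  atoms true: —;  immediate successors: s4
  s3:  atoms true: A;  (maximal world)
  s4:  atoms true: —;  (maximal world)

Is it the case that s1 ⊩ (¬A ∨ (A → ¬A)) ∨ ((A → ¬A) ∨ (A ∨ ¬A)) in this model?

s1 ⊮ (¬A ∨ (A → ¬A)) ∨ ((A → ¬A) ∨ (A ∨ ¬A)): neither disjunct is forced at s1.
s1 ⊮ ¬A ∨ (A → ¬A): neither disjunct is forced at s1.
s1 ⊮ ¬A since s3 is accessible from s1 and s3 ⊩ A.

No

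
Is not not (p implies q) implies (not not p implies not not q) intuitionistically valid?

This is the distribution of double negation over implication, which is intuitionistically derivable.
Assume not not (p implies q) and not not p; suppose not q. Then p implies q would give not p (by contraposition), contradicting not not p; so not (p implies q), contradicting not not (p implies q). Hence not not q.

Yes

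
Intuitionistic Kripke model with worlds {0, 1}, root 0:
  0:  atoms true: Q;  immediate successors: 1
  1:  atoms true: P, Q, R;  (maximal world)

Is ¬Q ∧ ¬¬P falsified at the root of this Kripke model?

0 ⊮ ¬Q ∧ ¬¬P since 0 fails ¬Q.
So the root 0 does not force ¬Q ∧ ¬¬P; the model is a countermodel.

Yes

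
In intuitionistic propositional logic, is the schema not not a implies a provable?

No

This is double-negation elimination, which is not intuitionistically valid.
A Kripke countermodel: worlds u, v; order generated by u <= v; atoms true at each world — u:{}; v:{a}.
u does not force not not a implies a: already at u itself, u forces not not a but u does not force a.
u lacks atom a, so u does not force a.
So the root u does not force the formula.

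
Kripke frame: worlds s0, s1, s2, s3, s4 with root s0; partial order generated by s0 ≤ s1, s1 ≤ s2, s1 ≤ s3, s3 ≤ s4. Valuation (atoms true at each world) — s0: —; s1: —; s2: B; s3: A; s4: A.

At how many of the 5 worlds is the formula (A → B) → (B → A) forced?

s0: does not force it — s0 ⊮ (A → B) → (B → A): at the accessible world s2, s2 ⊩ A → B but s2 ⊮ B → A.
s1: does not force it.
s2: does not force it.
s3: forces it.
s4: forces it.
Worlds forcing the formula: {s3, s4}.

2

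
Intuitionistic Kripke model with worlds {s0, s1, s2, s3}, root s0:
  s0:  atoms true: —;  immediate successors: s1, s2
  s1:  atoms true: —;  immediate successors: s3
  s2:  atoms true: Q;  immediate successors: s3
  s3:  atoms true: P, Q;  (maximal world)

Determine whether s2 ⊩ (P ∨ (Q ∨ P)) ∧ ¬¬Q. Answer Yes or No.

Yes

s2 ⊩ (P ∨ (Q ∨ P)) ∧ ¬¬Q since s2 forces both conjuncts.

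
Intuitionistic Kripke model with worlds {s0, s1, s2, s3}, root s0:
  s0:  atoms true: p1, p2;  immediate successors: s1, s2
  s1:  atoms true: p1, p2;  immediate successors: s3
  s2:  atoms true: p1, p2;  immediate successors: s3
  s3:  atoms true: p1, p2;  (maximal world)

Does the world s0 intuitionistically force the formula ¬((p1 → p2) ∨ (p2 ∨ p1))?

No

s0 ⊮ ¬((p1 → p2) ∨ (p2 ∨ p1)) since s0 is accessible from s0 and s0 ⊩ (p1 → p2) ∨ (p2 ∨ p1).
s0 ⊩ (p1 → p2) ∨ (p2 ∨ p1) via the disjunct p1 → p2.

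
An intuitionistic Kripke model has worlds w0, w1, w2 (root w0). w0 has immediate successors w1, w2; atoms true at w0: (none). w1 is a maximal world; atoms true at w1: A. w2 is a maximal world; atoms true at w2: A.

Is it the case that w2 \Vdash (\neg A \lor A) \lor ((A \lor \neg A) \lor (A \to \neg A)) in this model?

w2 \Vdash (\neg A \lor A) \lor ((A \lor \neg A) \lor (A \to \neg A)) via the disjunct \neg A \lor A.

Yes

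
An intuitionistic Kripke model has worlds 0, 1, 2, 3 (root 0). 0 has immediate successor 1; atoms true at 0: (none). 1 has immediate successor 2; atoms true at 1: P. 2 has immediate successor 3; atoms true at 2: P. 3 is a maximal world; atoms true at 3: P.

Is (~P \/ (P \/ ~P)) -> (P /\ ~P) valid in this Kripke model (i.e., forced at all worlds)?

Not every world: 0 ||-/- (~P \/ (P \/ ~P)) -> (P /\ ~P).
0 ||-/- (~P \/ (P \/ ~P)) -> (P /\ ~P): at the accessible world 1, 1 ||- ~P \/ (P \/ ~P) but 1 ||-/- P /\ ~P.
1 ||-/- P /\ ~P since 1 fails ~P.

No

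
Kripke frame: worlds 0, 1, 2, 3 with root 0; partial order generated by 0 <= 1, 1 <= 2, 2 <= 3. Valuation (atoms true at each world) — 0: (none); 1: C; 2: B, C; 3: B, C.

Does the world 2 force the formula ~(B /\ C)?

No

2 ||-/- ~(B /\ C) since 2 is accessible from 2 and 2 ||- B /\ C.
2 ||- B /\ C since 2 forces both conjuncts.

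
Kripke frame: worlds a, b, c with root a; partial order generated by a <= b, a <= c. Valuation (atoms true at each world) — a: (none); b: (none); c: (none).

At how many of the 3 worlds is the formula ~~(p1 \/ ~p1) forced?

a: forces it.
b: forces it.
c: forces it.
Worlds forcing the formula: {a, b, c}.

3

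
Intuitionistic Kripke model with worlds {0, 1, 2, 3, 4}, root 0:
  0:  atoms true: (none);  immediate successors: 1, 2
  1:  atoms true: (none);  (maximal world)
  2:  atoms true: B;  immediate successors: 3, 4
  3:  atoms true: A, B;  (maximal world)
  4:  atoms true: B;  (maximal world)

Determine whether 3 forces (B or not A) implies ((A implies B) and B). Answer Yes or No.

Yes

3 forces (B or not A) implies ((A implies B) and B): every world accessible from 3 that forces B or not A (namely 3) also forces (A implies B) and B.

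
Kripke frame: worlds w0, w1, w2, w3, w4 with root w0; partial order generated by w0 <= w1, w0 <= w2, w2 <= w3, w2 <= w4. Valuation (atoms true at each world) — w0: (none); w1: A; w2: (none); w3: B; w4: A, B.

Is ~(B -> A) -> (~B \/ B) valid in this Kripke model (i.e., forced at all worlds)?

Yes

w0 ||- ~(B -> A) -> (~B \/ B): every world accessible from w0 that forces ~(B -> A) (namely w3) also forces ~B \/ B.
Since the root w0 forces ~(B -> A) -> (~B \/ B) and forcing is persistent (monotone upward), every world forces it.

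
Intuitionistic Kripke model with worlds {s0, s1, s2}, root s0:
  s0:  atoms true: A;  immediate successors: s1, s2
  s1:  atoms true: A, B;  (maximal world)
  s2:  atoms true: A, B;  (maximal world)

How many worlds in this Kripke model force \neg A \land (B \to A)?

0

s0: does not force it — s0 \nVdash \neg A \land (B \to A) since s0 fails \neg A.
s1: does not force it — s1 \nVdash \neg A \land (B \to A) since s1 fails \neg A.
s2: does not force it.
Worlds forcing the formula: { }.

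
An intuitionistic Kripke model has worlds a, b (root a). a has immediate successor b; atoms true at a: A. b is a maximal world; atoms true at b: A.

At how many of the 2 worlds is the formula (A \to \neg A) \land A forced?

a: does not force it — a \nVdash (A \to \neg A) \land A since a fails A \to \neg A.
b: does not force it — b \nVdash (A \to \neg A) \land A since b fails A \to \neg A.
Worlds forcing the formula: { }.

0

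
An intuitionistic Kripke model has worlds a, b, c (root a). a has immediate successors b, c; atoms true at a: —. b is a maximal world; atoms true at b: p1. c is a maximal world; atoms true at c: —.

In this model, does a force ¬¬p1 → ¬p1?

a ⊮ ¬¬p1 → ¬p1: at the accessible world b, b ⊩ ¬¬p1 but b ⊮ ¬p1.
b ⊮ ¬p1 since b is accessible from b and b ⊩ p1.

No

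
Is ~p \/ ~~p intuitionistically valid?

This is the weak law of excluded middle, which is not intuitionistically valid.
A Kripke countermodel: worlds a, b, c; order generated by a <= b, a <= c; atoms true at each world — a:{}; b:{p}; c:{}.
a ||-/- ~p \/ ~~p: neither disjunct is forced at a.
a ||-/- ~p since b is accessible from a and b ||- p.
So the root a does not force the formula.

No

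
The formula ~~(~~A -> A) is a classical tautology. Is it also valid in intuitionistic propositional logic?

This is the double negation of double-negation elimination, which is intuitionistically derivable.
By Glivenko's theorem the double negation of any classical propositional tautology is intuitionistically provable; ~~A -> A is classically a tautology.

Yes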